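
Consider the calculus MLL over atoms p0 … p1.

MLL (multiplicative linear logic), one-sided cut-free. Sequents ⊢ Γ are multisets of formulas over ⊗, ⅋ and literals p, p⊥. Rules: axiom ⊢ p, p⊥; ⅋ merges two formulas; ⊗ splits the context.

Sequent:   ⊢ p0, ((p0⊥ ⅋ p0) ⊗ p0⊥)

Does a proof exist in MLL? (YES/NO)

Derivation trace:
[⊗]  ⊢ p0, ((p0⊥ ⅋ p0) ⊗ p0⊥)
  [⅋]  ⊢ (p0⊥ ⅋ p0)
    [Ax]  ⊢ p0, p0⊥
  [Ax]  ⊢ p0, p0⊥

Result: YES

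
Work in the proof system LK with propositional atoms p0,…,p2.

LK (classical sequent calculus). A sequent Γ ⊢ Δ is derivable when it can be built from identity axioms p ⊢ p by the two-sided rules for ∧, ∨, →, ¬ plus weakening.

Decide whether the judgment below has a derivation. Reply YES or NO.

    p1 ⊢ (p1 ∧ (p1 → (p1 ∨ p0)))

Derivation (root first):
[∧R] p1 ⊢ (p1 ∧ (p1 → (p1 ∨ p0)))
  [Ax] p1 ⊢ p1
  [→R]  ⊢ (p1 → (p1 ∨ p0))
    [∨R] p1 ⊢ (p1 ∨ p0)
      [WR] p1 ⊢ p1, p0
        [Ax] p1 ⊢ p1

Result: YES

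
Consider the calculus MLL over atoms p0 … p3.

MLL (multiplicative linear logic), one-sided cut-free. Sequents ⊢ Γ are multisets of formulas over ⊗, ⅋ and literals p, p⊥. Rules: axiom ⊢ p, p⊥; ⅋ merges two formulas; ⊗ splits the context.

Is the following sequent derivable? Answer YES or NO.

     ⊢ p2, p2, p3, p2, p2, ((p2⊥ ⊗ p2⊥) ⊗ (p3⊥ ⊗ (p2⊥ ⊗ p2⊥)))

Derivation trace:
[⊗]  ⊢ p2, p2, p3, p2, p2, ((p2⊥ ⊗ p2⊥) ⊗ (p3⊥ ⊗ (p2⊥ ⊗ p2⊥)))
  [⊗]  ⊢ p2, p2, (p2⊥ ⊗ p2⊥)
    [Ax]  ⊢ p2, p2⊥
    [Ax]  ⊢ p2, p2⊥
  [⊗]  ⊢ p3, p2, p2, (p3⊥ ⊗ (p2⊥ ⊗ p2⊥))
    [Ax]  ⊢ p3, p3⊥
    [⊗]  ⊢ p2, p2, (p2⊥ ⊗ p2⊥)
      [Ax]  ⊢ p2, p2⊥
      [Ax]  ⊢ p2, p2⊥

Result: YES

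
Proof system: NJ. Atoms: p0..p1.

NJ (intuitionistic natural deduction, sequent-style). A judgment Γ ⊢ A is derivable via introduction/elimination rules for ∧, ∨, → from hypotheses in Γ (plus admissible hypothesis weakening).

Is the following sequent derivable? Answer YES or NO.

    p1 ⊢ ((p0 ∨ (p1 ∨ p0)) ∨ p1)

Derivation trace:
[∨I₁] p1 ⊢ ((p0 ∨ (p1 ∨ p0)) ∨ p1)
  [∨I₂] p1 ⊢ (p0 ∨ (p1 ∨ p0))
    [∨I₁] p1 ⊢ (p1 ∨ p0)
      [Ax] p1 ⊢ p1

Result: YES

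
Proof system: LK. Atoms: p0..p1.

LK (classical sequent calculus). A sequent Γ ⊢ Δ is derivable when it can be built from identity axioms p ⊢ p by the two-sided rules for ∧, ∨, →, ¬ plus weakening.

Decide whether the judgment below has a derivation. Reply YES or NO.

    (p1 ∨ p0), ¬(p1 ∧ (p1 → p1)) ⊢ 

Enumerate valuations to refute Γ ⊢ Δ:
  v=00: Γ:[(p1 ∨ p0)=F, ¬(p1 ∧ (p1 → p1))=T] Δ:[] refutes=False
  v=01: Γ:[(p1 ∨ p0)=T, ¬(p1 ∧ (p1 → p1))=F] Δ:[] refutes=False
  v=10: Γ:[(p1 ∨ p0)=T, ¬(p1 ∧ (p1 → p1))=T] Δ:[] refutes=True  ← countermodel

Result: NO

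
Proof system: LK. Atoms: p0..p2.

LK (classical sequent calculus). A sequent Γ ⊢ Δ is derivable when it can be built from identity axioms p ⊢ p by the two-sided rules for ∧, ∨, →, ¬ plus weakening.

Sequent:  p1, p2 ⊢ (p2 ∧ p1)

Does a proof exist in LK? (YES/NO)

Derivation trace:
[∧R] p1, p2 ⊢ (p2 ∧ p1)
  [Ax] p2 ⊢ p2
  [WL] p1, p2 ⊢ p1
    [Ax] p1 ⊢ p1

Result: YES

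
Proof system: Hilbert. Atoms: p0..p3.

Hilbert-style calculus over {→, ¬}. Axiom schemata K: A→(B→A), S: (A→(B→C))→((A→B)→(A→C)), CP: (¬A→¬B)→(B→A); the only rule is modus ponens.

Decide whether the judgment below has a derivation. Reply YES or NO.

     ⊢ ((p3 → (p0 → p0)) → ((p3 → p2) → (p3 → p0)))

Search for a countermodel by truth-table:
  v=0000: Γ:[] Δ:[((p3 → (p0 → p0)) → ((p3 → p2) → (p3 → p0)))=T] refutes=False
  v=0001: Γ:[] Δ:[((p3 → (p0 → p0)) → ((p3 → p2) → (p3 → p0)))=T] refutes=False
  v=0010: Γ:[] Δ:[((p3 → (p0 → p0)) → ((p3 → p2) → (p3 → p0)))=T] refutes=False
  v=0011: Γ:[] Δ:[((p3 → (p0 → p0)) → ((p3 → p2) → (p3 → p0)))=F] refutes=True  ← countermodel

Result: NO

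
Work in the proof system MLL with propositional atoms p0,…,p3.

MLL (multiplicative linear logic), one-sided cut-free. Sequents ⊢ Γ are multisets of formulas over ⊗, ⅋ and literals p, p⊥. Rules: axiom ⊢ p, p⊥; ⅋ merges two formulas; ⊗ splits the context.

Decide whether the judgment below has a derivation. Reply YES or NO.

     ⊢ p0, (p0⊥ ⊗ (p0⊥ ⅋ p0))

Derivation trace:
[⊗]  ⊢ p0, (p0⊥ ⊗ (p0⊥ ⅋ p0))
  [Ax]  ⊢ p0, p0⊥
  [⅋]  ⊢ (p0⊥ ⅋ p0)
    [Ax]  ⊢ p0, p0⊥

Result: YES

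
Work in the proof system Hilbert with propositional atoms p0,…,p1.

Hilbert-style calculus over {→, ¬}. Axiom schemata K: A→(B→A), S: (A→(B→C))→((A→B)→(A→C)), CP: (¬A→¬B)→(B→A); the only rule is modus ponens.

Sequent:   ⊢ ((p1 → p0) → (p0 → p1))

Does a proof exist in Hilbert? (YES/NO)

Truth-table refutation:
  v=00: Γ:[] Δ:[((p1 → p0) → (p0 → p1))=T] refutes=False
  v=01: Γ:[] Δ:[((p1 → p0) → (p0 → p1))=T] refutes=False
  v=10: Γ:[] Δ:[((p1 → p0) → (p0 → p1))=F] refutes=True  ← countermodel

Result: NO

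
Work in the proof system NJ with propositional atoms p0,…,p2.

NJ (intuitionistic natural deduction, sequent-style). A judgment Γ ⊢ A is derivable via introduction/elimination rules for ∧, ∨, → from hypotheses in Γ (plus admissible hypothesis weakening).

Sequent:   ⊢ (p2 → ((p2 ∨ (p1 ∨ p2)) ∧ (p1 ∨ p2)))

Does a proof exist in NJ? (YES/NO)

Derivation trace:
[→I]  ⊢ (p2 → ((p2 ∨ (p1 ∨ p2)) ∧ (p1 ∨ p2)))
  [∧I] p2 ⊢ ((p2 ∨ (p1 ∨ p2)) ∧ (p1 ∨ p2))
    [∨I₂] p2 ⊢ (p2 ∨ (p1 ∨ p2))
      [∨I₂] p2 ⊢ (p1 ∨ p2)
        [Ax] p2 ⊢ p2
    [∨I₂] p2 ⊢ (p1 ∨ p2)
      [Ax] p2 ⊢ p2

Result: YES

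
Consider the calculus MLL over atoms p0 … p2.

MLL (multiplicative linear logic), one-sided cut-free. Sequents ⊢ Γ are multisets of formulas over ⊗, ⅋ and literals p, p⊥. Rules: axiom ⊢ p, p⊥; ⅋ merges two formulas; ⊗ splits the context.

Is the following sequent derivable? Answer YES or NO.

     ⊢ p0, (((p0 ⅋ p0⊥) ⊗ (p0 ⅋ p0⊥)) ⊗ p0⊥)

Proof tree:
[⊗]  ⊢ p0, (((p0 ⅋ p0⊥) ⊗ (p0 ⅋ p0⊥)) ⊗ p0⊥)
  [⊗]  ⊢ ((p0 ⅋ p0⊥) ⊗ (p0 ⅋ p0⊥))
    [⅋]  ⊢ (p0 ⅋ p0⊥)
      [Ax]  ⊢ p0, p0⊥
    [⅋]  ⊢ (p0 ⅋ p0⊥)
      [Ax]  ⊢ p0, p0⊥
  [Ax]  ⊢ p0, p0⊥

Result: YES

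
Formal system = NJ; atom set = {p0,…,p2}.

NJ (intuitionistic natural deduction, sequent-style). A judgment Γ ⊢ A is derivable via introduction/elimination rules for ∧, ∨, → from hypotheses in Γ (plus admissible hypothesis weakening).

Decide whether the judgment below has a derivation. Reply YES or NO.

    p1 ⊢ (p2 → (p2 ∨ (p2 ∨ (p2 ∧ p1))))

Proof tree:
[→I] p1 ⊢ (p2 → (p2 ∨ (p2 ∨ (p2 ∧ p1))))
  [∨I₂] p1, p2 ⊢ (p2 ∨ (p2 ∨ (p2 ∧ p1)))
    [∨I₂] p1, p2 ⊢ (p2 ∨ (p2 ∧ p1))
      [∧I] p1, p2 ⊢ (p2 ∧ p1)
        [Ax] p2 ⊢ p2
        [Ax] p1 ⊢ p1

Result: YES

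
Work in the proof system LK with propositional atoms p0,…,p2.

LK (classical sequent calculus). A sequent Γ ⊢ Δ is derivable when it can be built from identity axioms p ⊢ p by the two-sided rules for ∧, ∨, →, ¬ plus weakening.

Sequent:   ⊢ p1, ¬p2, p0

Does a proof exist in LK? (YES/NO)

Search for a countermodel by truth-table:
  v=000: Γ:[] Δ:[p1=F, ¬p2=T, p0=F] refutes=False
  v=001: Γ:[] Δ:[p1=F, ¬p2=F, p0=F] refutes=True  ← countermodel

Result: NO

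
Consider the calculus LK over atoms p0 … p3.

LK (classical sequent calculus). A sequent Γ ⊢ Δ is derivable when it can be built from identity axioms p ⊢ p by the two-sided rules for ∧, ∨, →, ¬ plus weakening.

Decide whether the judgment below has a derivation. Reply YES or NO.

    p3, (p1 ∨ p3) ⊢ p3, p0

Proof tree:
[WR] p3, (p1 ∨ p3) ⊢ p3, p0
  [∨L] p3, (p1 ∨ p3) ⊢ p3
    [WL] p3, p1 ⊢ p3
      [Ax] p3 ⊢ p3
    [Ax] p3 ⊢ p3

Result: YES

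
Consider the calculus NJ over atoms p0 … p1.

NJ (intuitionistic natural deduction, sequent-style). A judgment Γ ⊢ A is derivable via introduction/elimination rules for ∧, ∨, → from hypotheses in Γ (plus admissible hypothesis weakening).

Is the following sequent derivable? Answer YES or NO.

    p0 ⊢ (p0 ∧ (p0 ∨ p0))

Derivation trace:
[∧I] p0 ⊢ (p0 ∧ (p0 ∨ p0))
  [Ax] p0 ⊢ p0
  [∨I₂] p0 ⊢ (p0 ∨ p0)
    [Ax] p0 ⊢ p0

Result: YES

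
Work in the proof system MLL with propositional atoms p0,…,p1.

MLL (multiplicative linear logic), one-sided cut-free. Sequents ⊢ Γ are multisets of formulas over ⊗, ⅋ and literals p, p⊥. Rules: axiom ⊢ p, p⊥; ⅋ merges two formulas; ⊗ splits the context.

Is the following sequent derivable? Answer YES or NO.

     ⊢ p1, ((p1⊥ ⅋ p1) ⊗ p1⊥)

Derivation trace:
[⊗]  ⊢ p1, ((p1⊥ ⅋ p1) ⊗ p1⊥)
  [⅋]  ⊢ (p1⊥ ⅋ p1)
    [Ax]  ⊢ p1, p1⊥
  [Ax]  ⊢ p1, p1⊥

Result: YES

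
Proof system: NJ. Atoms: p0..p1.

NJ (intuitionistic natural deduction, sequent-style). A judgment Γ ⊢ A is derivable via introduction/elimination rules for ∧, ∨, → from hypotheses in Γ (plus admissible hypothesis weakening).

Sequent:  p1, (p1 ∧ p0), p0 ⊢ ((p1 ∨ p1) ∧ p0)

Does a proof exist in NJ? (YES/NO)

Derivation (root first):
[∧I] p1, (p1 ∧ p0), p0 ⊢ ((p1 ∨ p1) ∧ p0)
  [∨I₂] p1 ⊢ (p1 ∨ p1)
    [Ax] p1 ⊢ p1
  [Wk] p0, (p1 ∧ p0) ⊢ p0
    [Ax] p0 ⊢ p0

Result: YES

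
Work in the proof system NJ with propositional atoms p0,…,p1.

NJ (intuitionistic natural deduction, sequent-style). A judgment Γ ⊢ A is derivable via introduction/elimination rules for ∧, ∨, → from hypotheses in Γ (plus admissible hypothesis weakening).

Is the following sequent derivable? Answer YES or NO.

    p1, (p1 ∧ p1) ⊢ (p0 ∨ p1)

Derivation (root first):
[Wk] p1, (p1 ∧ p1) ⊢ (p0 ∨ p1)
  [∨I₂] p1 ⊢ (p0 ∨ p1)
    [Ax] p1 ⊢ p1

Result: YES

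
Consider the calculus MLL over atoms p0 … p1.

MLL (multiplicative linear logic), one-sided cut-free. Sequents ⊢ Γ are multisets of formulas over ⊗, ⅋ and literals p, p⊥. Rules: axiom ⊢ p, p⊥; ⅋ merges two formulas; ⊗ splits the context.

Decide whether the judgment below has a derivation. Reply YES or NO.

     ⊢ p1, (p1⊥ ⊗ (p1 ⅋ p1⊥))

Derivation trace:
[⊗]  ⊢ p1, (p1⊥ ⊗ (p1 ⅋ p1⊥))
  [Ax]  ⊢ p1, p1⊥
  [⅋]  ⊢ (p1 ⅋ p1⊥)
    [Ax]  ⊢ p1, p1⊥

Result: YES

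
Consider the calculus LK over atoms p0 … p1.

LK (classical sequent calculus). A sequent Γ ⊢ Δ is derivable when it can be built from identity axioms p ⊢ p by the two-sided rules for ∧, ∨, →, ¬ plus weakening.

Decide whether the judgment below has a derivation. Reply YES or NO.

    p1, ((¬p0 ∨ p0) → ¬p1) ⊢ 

Derivation (root first):
[→L] p1, ((¬p0 ∨ p0) → ¬p1) ⊢ 
  [∨R]  ⊢ (¬p0 ∨ p0)
    [¬R]  ⊢ p0, ¬p0
      [Ax] p0 ⊢ p0
  [¬L] p1, ¬p1 ⊢ 
    [Ax] p1 ⊢ p1

Result: YES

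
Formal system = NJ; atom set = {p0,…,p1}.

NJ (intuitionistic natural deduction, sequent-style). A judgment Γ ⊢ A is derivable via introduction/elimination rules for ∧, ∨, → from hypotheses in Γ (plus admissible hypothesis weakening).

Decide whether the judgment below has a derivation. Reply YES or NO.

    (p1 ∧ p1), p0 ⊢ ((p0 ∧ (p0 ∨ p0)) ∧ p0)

Derivation trace:
[∧I] (p1 ∧ p1), p0 ⊢ ((p0 ∧ (p0 ∨ p0)) ∧ p0)
  [∧I] p0 ⊢ (p0 ∧ (p0 ∨ p0))
    [Ax] p0 ⊢ p0
    [∨I₂] p0 ⊢ (p0 ∨ p0)
      [Ax] p0 ⊢ p0
  [Wk] p0, (p1 ∧ p1) ⊢ p0
    [Ax] p0 ⊢ p0

Result: YES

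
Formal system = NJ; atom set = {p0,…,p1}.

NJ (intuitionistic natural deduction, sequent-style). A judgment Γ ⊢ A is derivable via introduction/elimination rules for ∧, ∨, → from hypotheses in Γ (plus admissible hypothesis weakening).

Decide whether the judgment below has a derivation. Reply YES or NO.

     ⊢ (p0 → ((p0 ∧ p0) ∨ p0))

Derivation (root first):
[→I]  ⊢ (p0 → ((p0 ∧ p0) ∨ p0))
  [∨I₁] p0 ⊢ ((p0 ∧ p0) ∨ p0)
    [∧I] p0 ⊢ (p0 ∧ p0)
      [Ax] p0 ⊢ p0
      [Ax] p0 ⊢ p0

Result: YES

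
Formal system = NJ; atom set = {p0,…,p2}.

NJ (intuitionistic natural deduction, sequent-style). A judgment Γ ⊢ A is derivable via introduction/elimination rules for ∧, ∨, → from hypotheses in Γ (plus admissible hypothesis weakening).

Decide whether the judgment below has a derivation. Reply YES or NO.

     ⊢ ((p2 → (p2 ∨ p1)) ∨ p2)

Derivation (root first):
[∨I₁]  ⊢ ((p2 → (p2 ∨ p1)) ∨ p2)
  [→I]  ⊢ (p2 → (p2 ∨ p1))
    [∨I₁] p2 ⊢ (p2 ∨ p1)
      [Ax] p2 ⊢ p2

Result: YES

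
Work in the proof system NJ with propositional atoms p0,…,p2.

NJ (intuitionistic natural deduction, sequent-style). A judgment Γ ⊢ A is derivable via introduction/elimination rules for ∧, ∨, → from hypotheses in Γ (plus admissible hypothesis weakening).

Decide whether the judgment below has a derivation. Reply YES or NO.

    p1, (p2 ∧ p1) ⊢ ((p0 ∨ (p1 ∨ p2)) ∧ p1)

Proof tree:
[∧I] p1, (p2 ∧ p1) ⊢ ((p0 ∨ (p1 ∨ p2)) ∧ p1)
  [∨I₂] p1, (p2 ∧ p1) ⊢ (p0 ∨ (p1 ∨ p2))
    [∨I₁] p1, (p2 ∧ p1) ⊢ (p1 ∨ p2)
      [Wk] p1, (p2 ∧ p1) ⊢ p1
        [Ax] p1 ⊢ p1
  [Wk] p1, (p2 ∧ p1) ⊢ p1
    [Ax] p1 ⊢ p1

Result: YES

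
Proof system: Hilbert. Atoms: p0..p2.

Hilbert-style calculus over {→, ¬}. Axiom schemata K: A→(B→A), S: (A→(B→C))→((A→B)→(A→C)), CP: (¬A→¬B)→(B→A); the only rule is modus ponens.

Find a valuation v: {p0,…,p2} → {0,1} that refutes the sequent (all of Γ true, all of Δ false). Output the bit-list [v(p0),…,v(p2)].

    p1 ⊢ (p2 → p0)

Truth-table refutation:
  v=000: Γ:[p1=F] Δ:[(p2 → p0)=T] refutes=False
  v=001: Γ:[p1=F] Δ:[(p2 → p0)=F] refutes=False
  v=010: Γ:[p1=T] Δ:[(p2 → p0)=T] refutes=False
  v=011: Γ:[p1=T] Δ:[(p2 → p0)=F] refutes=True  ← countermodel

Result: [0, 1, 1]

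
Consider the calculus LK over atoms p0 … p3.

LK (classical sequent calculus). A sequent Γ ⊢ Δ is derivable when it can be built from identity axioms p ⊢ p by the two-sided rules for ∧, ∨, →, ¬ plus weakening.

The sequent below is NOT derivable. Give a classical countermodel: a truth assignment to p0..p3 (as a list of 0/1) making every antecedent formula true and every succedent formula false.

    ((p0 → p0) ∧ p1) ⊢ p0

Enumerate valuations to refute Γ ⊢ Δ:
  v=0000: Γ:[((p0 → p0) ∧ p1)=F] Δ:[p0=F] refutes=False
  v=0001: Γ:[((p0 → p0) ∧ p1)=F] Δ:[p0=F] refutes=False
  v=0010: Γ:[((p0 → p0) ∧ p1)=F] Δ:[p0=F] refutes=False
  v=0011: Γ:[((p0 → p0) ∧ p1)=F] Δ:[p0=F] refutes=False
  v=0100: Γ:[((p0 → p0) ∧ p1)=T] Δ:[p0=F] refutes=True  ← countermodel

Result: [0, 1, 0, 0]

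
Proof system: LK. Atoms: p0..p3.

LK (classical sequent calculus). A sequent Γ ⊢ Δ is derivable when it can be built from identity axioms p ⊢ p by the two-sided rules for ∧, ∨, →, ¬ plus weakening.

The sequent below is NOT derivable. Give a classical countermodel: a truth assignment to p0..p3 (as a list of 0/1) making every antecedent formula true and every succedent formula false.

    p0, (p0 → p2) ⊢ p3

Search for a countermodel by truth-table:
  v=0000: Γ:[p0=F, (p0 → p2)=T] Δ:[p3=F] refutes=False
  v=0001: Γ:[p0=F, (p0 → p2)=T] Δ:[p3=T] refutes=False
  v=0010: Γ:[p0=F, (p0 → p2)=T] Δ:[p3=F] refutes=False
  v=0011: Γ:[p0=F, (p0 → p2)=T] Δ:[p3=T] refutes=False
  v=0100: Γ:[p0=F, (p0 → p2)=T] Δ:[p3=F] refutes=False
  v=0101: Γ:[p0=F, (p0 → p2)=T] Δ:[p3=T] refutes=False
  v=0110: Γ:[p0=F, (p0 → p2)=T] Δ:[p3=F] refutes=False
  v=0111: Γ:[p0=F, (p0 → p2)=T] Δ:[p3=T] refutes=False
  v=1000: Γ:[p0=T, (p0 → p2)=F] Δ:[p3=F] refutes=False
  v=1001: Γ:[p0=T, (p0 → p2)=F] Δ:[p3=T] refutes=False
  v=1010: Γ:[p0=T, (p0 → p2)=T] Δ:[p3=F] refutes=True  ← countermodel

Result: [1, 0, 1, 0]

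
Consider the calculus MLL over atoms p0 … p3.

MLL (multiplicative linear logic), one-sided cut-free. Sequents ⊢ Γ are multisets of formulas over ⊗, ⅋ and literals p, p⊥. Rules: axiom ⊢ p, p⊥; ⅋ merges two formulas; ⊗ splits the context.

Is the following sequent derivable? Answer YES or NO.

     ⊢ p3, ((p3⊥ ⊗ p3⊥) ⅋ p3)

Derivation (root first):
[⅋]  ⊢ p3, ((p3⊥ ⊗ p3⊥) ⅋ p3)
  [⊗]  ⊢ p3, p3, (p3⊥ ⊗ p3⊥)
    [Ax]  ⊢ p3, p3⊥
    [Ax]  ⊢ p3, p3⊥

Result: YES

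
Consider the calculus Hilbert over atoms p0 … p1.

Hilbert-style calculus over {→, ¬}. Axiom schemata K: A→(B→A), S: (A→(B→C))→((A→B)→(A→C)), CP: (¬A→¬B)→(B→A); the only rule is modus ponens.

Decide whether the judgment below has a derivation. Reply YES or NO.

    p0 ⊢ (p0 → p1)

Enumerate valuations to refute Γ ⊢ Δ:
  v=00: Γ:[p0=F] Δ:[(p0 → p1)=T] refutes=False
  v=01: Γ:[p0=F] Δ:[(p0 → p1)=T] refutes=False
  v=10: Γ:[p0=T] Δ:[(p0 → p1)=F] refutes=True  ← countermodel

Result: NO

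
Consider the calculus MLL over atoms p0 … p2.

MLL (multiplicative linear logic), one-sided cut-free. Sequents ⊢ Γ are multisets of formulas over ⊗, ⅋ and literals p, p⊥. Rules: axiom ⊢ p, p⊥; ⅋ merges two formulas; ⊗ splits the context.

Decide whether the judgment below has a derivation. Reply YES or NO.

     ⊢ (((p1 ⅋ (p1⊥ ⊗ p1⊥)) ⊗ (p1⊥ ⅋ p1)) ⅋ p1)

Proof tree:
[⅋]  ⊢ (((p1 ⅋ (p1⊥ ⊗ p1⊥)) ⊗ (p1⊥ ⅋ p1)) ⅋ p1)
  [⊗]  ⊢ p1, ((p1 ⅋ (p1⊥ ⊗ p1⊥)) ⊗ (p1⊥ ⅋ p1))
    [⅋]  ⊢ p1, (p1 ⅋ (p1⊥ ⊗ p1⊥))
      [⊗]  ⊢ p1, p1, (p1⊥ ⊗ p1⊥)
        [Ax]  ⊢ p1, p1⊥
        [Ax]  ⊢ p1, p1⊥
    [⅋]  ⊢ (p1⊥ ⅋ p1)
      [Ax]  ⊢ p1, p1⊥

Result: YES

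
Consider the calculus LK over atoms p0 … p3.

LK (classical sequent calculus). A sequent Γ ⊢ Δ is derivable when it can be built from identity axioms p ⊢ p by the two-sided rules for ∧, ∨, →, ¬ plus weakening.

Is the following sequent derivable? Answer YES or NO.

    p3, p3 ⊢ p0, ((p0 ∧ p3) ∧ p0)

Enumerate valuations to refute Γ ⊢ Δ:
  v=0000: Γ:[p3=F, p3=F] Δ:[p0=F, ((p0 ∧ p3) ∧ p0)=F] refutes=False
  v=0001: Γ:[p3=T, p3=T] Δ:[p0=F, ((p0 ∧ p3) ∧ p0)=F] refutes=True  ← countermodel

Result: NO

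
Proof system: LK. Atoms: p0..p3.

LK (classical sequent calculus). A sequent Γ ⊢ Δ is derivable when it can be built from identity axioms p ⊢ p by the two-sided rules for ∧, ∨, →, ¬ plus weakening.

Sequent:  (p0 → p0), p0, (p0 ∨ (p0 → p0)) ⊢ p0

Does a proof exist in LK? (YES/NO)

Proof tree:
[∨L] (p0 → p0), p0, (p0 ∨ (p0 → p0)) ⊢ p0
  [Ax] p0 ⊢ p0
  [→L] (p0 → p0), p0, (p0 → p0) ⊢ p0
    [→L] p0, (p0 → p0) ⊢ p0
      [Ax] p0 ⊢ p0
      [Ax] p0 ⊢ p0
    [Ax] p0 ⊢ p0

Result: YES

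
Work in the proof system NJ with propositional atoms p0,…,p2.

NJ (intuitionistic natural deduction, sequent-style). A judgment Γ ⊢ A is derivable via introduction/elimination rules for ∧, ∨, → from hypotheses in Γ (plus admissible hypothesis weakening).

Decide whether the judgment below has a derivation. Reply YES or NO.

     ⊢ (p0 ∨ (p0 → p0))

Derivation trace:
[∨I₂]  ⊢ (p0 ∨ (p0 → p0))
  [→I]  ⊢ (p0 → p0)
    [Ax] p0 ⊢ p0

Result: YES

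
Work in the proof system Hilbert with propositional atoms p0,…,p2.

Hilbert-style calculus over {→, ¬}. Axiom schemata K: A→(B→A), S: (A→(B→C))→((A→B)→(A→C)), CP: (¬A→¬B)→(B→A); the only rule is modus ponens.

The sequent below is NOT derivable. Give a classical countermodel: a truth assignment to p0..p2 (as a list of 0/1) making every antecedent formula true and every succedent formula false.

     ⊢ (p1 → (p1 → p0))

Search for a countermodel by truth-table:
  v=000: Γ:[] Δ:[(p1 → (p1 → p0))=T] refutes=False
  v=001: Γ:[] Δ:[(p1 → (p1 → p0))=T] refutes=False
  v=010: Γ:[] Δ:[(p1 → (p1 → p0))=F] refutes=True  ← countermodel

Result: [0, 1, 0]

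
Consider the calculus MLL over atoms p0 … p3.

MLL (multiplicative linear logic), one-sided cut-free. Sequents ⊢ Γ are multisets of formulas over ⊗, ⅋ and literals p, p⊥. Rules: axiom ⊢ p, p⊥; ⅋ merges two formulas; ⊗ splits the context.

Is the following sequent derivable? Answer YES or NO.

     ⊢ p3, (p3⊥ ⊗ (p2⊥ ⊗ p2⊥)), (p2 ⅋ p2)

Derivation (root first):
[⅋]  ⊢ p3, (p3⊥ ⊗ (p2⊥ ⊗ p2⊥)), (p2 ⅋ p2)
  [⊗]  ⊢ p3, p2, p2, (p3⊥ ⊗ (p2⊥ ⊗ p2⊥))
    [Ax]  ⊢ p3, p3⊥
    [⊗]  ⊢ p2, p2, (p2⊥ ⊗ p2⊥)
      [Ax]  ⊢ p2, p2⊥
      [Ax]  ⊢ p2, p2⊥

Result: YES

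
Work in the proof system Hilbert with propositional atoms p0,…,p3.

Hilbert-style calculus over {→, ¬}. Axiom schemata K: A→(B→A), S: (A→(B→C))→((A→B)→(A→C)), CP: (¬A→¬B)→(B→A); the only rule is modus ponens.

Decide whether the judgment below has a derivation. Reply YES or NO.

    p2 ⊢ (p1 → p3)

Enumerate valuations to refute Γ ⊢ Δ:
  v=0000: Γ:[p2=F] Δ:[(p1 → p3)=T] refutes=False
  v=0001: Γ:[p2=F] Δ:[(p1 → p3)=T] refutes=False
  v=0010: Γ:[p2=T] Δ:[(p1 → p3)=T] refutes=False
  v=0011: Γ:[p2=T] Δ:[(p1 → p3)=T] refutes=False
  v=0100: Γ:[p2=F] Δ:[(p1 → p3)=F] refutes=False
  v=0101: Γ:[p2=F] Δ:[(p1 → p3)=T] refutes=False
  v=0110: Γ:[p2=T] Δ:[(p1 → p3)=F] refutes=True  ← countermodel

Result: NO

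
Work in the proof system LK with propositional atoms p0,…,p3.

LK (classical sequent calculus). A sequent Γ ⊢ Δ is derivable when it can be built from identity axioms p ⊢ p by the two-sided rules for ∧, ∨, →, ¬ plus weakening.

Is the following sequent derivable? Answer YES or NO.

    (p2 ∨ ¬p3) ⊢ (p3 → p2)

Derivation (root first):
[→R] (p2 ∨ ¬p3) ⊢ (p3 → p2)
  [∨L] p3, (p2 ∨ ¬p3) ⊢ p2
    [Ax] p2 ⊢ p2
    [¬L] p3, ¬p3 ⊢ 
      [Ax] p3 ⊢ p3

Result: YES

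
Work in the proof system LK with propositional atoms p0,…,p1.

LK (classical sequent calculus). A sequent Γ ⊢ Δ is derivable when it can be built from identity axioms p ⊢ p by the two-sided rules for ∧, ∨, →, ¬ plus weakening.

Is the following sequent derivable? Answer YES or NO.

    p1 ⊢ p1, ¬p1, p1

Derivation (root first):
[WR] p1 ⊢ p1, ¬p1, p1
  [¬R] p1 ⊢ p1, ¬p1
    [WL] p1, p1 ⊢ p1
      [Ax] p1 ⊢ p1

Result: YES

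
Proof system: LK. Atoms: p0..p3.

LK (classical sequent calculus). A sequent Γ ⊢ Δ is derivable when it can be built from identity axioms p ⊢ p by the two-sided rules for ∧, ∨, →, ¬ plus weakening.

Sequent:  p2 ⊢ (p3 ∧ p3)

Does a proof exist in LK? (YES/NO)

Truth-table refutation:
  v=0000: Γ:[p2=F] Δ:[(p3 ∧ p3)=F] refutes=False
  v=0001: Γ:[p2=F] Δ:[(p3 ∧ p3)=T] refutes=False
  v=0010: Γ:[p2=T] Δ:[(p3 ∧ p3)=F] refutes=True  ← countermodel

Result: NO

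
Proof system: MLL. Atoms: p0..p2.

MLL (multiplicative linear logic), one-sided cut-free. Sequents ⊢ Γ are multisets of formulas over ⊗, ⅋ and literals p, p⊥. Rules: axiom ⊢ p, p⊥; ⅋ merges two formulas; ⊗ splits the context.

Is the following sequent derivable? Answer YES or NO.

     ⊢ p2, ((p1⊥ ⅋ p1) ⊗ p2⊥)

Proof tree:
[⊗]  ⊢ p2, ((p1⊥ ⅋ p1) ⊗ p2⊥)
  [⅋]  ⊢ (p1⊥ ⅋ p1)
    [Ax]  ⊢ p1, p1⊥
  [Ax]  ⊢ p2, p2⊥

Result: YES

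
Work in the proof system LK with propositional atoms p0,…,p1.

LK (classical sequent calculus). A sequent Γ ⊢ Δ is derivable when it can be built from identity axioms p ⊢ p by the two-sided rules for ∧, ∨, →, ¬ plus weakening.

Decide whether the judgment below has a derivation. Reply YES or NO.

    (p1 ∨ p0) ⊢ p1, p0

Derivation trace:
[∨L] (p1 ∨ p0) ⊢ p1, p0
  [Ax] p1 ⊢ p1
  [WR] p0 ⊢ p0, p0
    [Ax] p0 ⊢ p0

Result: YES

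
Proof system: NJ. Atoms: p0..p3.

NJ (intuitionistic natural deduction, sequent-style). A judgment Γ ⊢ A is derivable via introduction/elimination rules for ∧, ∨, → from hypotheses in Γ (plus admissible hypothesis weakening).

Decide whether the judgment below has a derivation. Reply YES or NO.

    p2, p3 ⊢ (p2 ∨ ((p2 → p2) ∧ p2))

Derivation (root first):
[∨I₂] p2, p3 ⊢ (p2 ∨ ((p2 → p2) ∧ p2))
  [Wk] p2, p3 ⊢ ((p2 → p2) ∧ p2)
    [∧I] p2 ⊢ ((p2 → p2) ∧ p2)
      [→I]  ⊢ (p2 → p2)
        [Ax] p2 ⊢ p2
      [Ax] p2 ⊢ p2

Result: YES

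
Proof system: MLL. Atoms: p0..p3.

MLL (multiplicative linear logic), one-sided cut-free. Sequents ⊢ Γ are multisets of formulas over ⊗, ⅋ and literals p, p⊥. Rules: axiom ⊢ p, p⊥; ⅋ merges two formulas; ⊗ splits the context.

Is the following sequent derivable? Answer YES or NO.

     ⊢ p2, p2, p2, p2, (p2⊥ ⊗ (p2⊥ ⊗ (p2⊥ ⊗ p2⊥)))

Derivation (root first):
[⊗]  ⊢ p2, p2, p2, p2, (p2⊥ ⊗ (p2⊥ ⊗ (p2⊥ ⊗ p2⊥)))
  [Ax]  ⊢ p2, p2⊥
  [⊗]  ⊢ p2, p2, p2, (p2⊥ ⊗ (p2⊥ ⊗ p2⊥))
    [Ax]  ⊢ p2, p2⊥
    [⊗]  ⊢ p2, p2, (p2⊥ ⊗ p2⊥)
      [Ax]  ⊢ p2, p2⊥
      [Ax]  ⊢ p2, p2⊥

Result: YES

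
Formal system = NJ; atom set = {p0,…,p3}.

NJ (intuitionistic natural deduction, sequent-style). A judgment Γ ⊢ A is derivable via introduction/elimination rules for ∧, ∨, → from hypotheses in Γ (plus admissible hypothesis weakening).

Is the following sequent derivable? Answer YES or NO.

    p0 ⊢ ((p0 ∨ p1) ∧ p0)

Derivation (root first):
[∧I] p0 ⊢ ((p0 ∨ p1) ∧ p0)
  [∨I₁] p0 ⊢ (p0 ∨ p1)
    [Ax] p0 ⊢ p0
  [Ax] p0 ⊢ p0

Result: YES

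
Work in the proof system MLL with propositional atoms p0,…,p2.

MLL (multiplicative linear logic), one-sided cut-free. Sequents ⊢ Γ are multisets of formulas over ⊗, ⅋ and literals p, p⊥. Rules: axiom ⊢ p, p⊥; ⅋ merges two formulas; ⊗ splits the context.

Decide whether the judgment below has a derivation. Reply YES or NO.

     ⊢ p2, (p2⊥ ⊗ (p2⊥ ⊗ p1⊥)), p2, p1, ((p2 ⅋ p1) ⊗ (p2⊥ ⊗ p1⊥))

Proof tree:
[⊗]  ⊢ p2, (p2⊥ ⊗ (p2⊥ ⊗ p1⊥)), p2, p1, ((p2 ⅋ p1) ⊗ (p2⊥ ⊗ p1⊥))
  [⅋]  ⊢ p2, (p2⊥ ⊗ (p2⊥ ⊗ p1⊥)), (p2 ⅋ p1)
    [⊗]  ⊢ p2, p2, p1, (p2⊥ ⊗ (p2⊥ ⊗ p1⊥))
      [Ax]  ⊢ p2, p2⊥
      [⊗]  ⊢ p2, p1, (p2⊥ ⊗ p1⊥)
        [Ax]  ⊢ p2, p2⊥
        [Ax]  ⊢ p1, p1⊥
  [⊗]  ⊢ p2, p1, (p2⊥ ⊗ p1⊥)
    [Ax]  ⊢ p2, p2⊥
    [Ax]  ⊢ p1, p1⊥

Result: YES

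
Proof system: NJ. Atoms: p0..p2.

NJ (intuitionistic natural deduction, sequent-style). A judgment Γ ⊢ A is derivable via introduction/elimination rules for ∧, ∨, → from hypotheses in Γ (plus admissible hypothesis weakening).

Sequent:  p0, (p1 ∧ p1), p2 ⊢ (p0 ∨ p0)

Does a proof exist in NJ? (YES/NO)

Derivation (root first):
[Wk] p0, (p1 ∧ p1), p2 ⊢ (p0 ∨ p0)
  [Wk] p0, (p1 ∧ p1) ⊢ (p0 ∨ p0)
    [∨I₂] p0 ⊢ (p0 ∨ p0)
      [Ax] p0 ⊢ p0

Result: YES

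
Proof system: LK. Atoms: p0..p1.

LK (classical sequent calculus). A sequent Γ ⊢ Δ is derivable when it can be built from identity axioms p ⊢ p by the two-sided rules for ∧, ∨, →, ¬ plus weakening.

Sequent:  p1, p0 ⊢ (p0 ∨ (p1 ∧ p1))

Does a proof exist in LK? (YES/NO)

Derivation trace:
[∨R] p1, p0 ⊢ (p0 ∨ (p1 ∧ p1))
  [∧R] p1, p0 ⊢ p0, (p1 ∧ p1)
    [WR] p0 ⊢ p0, p1
      [Ax] p0 ⊢ p0
    [Ax] p1 ⊢ p1

Result: YES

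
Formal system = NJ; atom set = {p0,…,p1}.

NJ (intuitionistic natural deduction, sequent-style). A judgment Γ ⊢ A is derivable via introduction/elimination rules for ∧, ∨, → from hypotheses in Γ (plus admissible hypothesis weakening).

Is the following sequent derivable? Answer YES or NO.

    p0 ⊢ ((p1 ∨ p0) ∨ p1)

Derivation trace:
[∨I₁] p0 ⊢ ((p1 ∨ p0) ∨ p1)
  [∨I₂] p0 ⊢ (p1 ∨ p0)
    [Ax] p0 ⊢ p0

Result: YES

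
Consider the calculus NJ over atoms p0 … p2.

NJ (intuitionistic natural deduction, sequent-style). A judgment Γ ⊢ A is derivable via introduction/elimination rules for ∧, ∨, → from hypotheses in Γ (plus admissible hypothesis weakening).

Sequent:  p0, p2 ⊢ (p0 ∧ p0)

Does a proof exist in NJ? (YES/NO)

Derivation trace:
[Wk] p0, p2 ⊢ (p0 ∧ p0)
  [∧I] p0 ⊢ (p0 ∧ p0)
    [Ax] p0 ⊢ p0
    [Ax] p0 ⊢ p0

Result: YES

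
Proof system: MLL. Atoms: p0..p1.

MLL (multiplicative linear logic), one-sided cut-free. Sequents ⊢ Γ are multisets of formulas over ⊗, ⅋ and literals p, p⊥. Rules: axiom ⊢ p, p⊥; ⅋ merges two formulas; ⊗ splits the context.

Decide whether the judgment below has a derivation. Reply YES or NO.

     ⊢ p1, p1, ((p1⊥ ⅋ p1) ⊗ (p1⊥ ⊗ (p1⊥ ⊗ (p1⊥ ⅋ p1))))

Proof tree:
[⊗]  ⊢ p1, p1, ((p1⊥ ⅋ p1) ⊗ (p1⊥ ⊗ (p1⊥ ⊗ (p1⊥ ⅋ p1))))
  [⅋]  ⊢ (p1⊥ ⅋ p1)
    [Ax]  ⊢ p1, p1⊥
  [⊗]  ⊢ p1, p1, (p1⊥ ⊗ (p1⊥ ⊗ (p1⊥ ⅋ p1)))
    [Ax]  ⊢ p1, p1⊥
    [⊗]  ⊢ p1, (p1⊥ ⊗ (p1⊥ ⅋ p1))
      [Ax]  ⊢ p1, p1⊥
      [⅋]  ⊢ (p1⊥ ⅋ p1)
        [Ax]  ⊢ p1, p1⊥

Result: YES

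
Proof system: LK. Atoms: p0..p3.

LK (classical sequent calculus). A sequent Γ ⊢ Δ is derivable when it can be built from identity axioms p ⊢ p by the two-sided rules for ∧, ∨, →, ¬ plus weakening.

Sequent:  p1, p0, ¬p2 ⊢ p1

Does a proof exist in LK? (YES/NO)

Proof tree:
[¬L] p1, p0, ¬p2 ⊢ p1
  [WL] p1, p0 ⊢ p1, p2
    [WR] p1 ⊢ p1, p2
      [Ax] p1 ⊢ p1

Result: YES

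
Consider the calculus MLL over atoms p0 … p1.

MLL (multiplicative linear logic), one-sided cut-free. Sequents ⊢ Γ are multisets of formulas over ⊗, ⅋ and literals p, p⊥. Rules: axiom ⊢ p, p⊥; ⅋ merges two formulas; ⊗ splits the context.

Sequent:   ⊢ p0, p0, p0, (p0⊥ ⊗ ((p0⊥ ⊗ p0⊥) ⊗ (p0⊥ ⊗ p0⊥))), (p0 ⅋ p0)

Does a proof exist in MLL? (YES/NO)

Derivation trace:
[⅋]  ⊢ p0, p0, p0, (p0⊥ ⊗ ((p0⊥ ⊗ p0⊥) ⊗ (p0⊥ ⊗ p0⊥))), (p0 ⅋ p0)
  [⊗]  ⊢ p0, p0, p0, p0, p0, (p0⊥ ⊗ ((p0⊥ ⊗ p0⊥) ⊗ (p0⊥ ⊗ p0⊥)))
    [Ax]  ⊢ p0, p0⊥
    [⊗]  ⊢ p0, p0, p0, p0, ((p0⊥ ⊗ p0⊥) ⊗ (p0⊥ ⊗ p0⊥))
      [⊗]  ⊢ p0, p0, (p0⊥ ⊗ p0⊥)
        [Ax]  ⊢ p0, p0⊥
        [Ax]  ⊢ p0, p0⊥
      [⊗]  ⊢ p0, p0, (p0⊥ ⊗ p0⊥)
        [Ax]  ⊢ p0, p0⊥
        [Ax]  ⊢ p0, p0⊥

Result: YES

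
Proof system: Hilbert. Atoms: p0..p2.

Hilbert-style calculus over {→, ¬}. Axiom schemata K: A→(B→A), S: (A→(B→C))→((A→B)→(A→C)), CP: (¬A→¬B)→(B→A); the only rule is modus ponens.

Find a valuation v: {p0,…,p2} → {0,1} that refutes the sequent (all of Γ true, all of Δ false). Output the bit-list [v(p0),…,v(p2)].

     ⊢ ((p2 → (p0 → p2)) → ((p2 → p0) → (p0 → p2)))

Search for a countermodel by truth-table:
  v=000: Γ:[] Δ:[((p2 → (p0 → p2)) → ((p2 → p0) → (p0 → p2)))=T] refutes=False
  v=001: Γ:[] Δ:[((p2 → (p0 → p2)) → ((p2 → p0) → (p0 → p2)))=T] refutes=False
  v=010: Γ:[] Δ:[((p2 → (p0 → p2)) → ((p2 → p0) → (p0 → p2)))=T] refutes=False
  v=011: Γ:[] Δ:[((p2 → (p0 → p2)) → ((p2 → p0) → (p0 → p2)))=T] refutes=False
  v=100: Γ:[] Δ:[((p2 → (p0 → p2)) → ((p2 → p0) → (p0 → p2)))=F] refutes=True  ← countermodel

Result: [1, 0, 0]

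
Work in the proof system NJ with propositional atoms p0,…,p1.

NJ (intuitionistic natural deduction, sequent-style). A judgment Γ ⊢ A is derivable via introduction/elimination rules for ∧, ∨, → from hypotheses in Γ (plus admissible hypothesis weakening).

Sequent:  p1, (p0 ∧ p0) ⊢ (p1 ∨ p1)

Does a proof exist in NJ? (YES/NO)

Derivation (root first):
[∨I₁] p1, (p0 ∧ p0) ⊢ (p1 ∨ p1)
  [Wk] p1, (p0 ∧ p0) ⊢ p1
    [Ax] p1 ⊢ p1

Result: YES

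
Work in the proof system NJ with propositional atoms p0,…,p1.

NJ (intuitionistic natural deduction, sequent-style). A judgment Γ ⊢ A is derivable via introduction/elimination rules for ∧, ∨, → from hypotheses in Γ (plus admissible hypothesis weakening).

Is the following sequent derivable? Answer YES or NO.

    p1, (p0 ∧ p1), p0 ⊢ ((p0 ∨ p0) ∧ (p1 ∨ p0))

Derivation trace:
[∧I] p1, (p0 ∧ p1), p0 ⊢ ((p0 ∨ p0) ∧ (p1 ∨ p0))
  [∨I₂] p0 ⊢ (p0 ∨ p0)
    [Ax] p0 ⊢ p0
  [Wk] p1, (p0 ∧ p1) ⊢ (p1 ∨ p0)
    [∨I₁] p1 ⊢ (p1 ∨ p0)
      [Ax] p1 ⊢ p1

Result: YES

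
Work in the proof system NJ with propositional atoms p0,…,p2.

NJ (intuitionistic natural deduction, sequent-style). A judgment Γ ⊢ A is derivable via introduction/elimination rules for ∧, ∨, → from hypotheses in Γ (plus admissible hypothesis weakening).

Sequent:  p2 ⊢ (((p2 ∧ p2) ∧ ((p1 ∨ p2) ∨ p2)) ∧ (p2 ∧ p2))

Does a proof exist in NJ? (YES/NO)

Proof tree:
[∧I] p2 ⊢ (((p2 ∧ p2) ∧ ((p1 ∨ p2) ∨ p2)) ∧ (p2 ∧ p2))
  [∧I] p2 ⊢ ((p2 ∧ p2) ∧ ((p1 ∨ p2) ∨ p2))
    [∧I] p2 ⊢ (p2 ∧ p2)
      [Ax] p2 ⊢ p2
      [Ax] p2 ⊢ p2
    [∨I₁] p2 ⊢ ((p1 ∨ p2) ∨ p2)
      [∨I₂] p2 ⊢ (p1 ∨ p2)
        [Ax] p2 ⊢ p2
  [Wk] p2, p2 ⊢ (p2 ∧ p2)
    [∧I] p2 ⊢ (p2 ∧ p2)
      [Ax] p2 ⊢ p2
      [Ax] p2 ⊢ p2

Result: YES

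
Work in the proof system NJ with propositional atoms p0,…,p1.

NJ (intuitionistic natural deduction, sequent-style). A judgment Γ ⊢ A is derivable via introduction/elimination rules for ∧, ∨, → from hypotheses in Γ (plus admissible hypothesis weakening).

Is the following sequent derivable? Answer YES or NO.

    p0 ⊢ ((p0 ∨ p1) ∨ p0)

Derivation (root first):
[∨I₁] p0 ⊢ ((p0 ∨ p1) ∨ p0)
  [∨I₁] p0 ⊢ (p0 ∨ p1)
    [Ax] p0 ⊢ p0

Result: YES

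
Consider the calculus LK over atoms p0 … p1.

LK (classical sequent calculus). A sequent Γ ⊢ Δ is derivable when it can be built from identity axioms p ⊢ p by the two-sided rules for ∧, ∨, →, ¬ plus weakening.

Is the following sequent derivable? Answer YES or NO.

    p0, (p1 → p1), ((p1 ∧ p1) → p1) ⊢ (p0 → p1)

Truth-table refutation:
  v=00: Γ:[p0=F, (p1 → p1)=T, ((p1 ∧ p1) → p1)=T] Δ:[(p0 → p1)=T] refutes=False
  v=01: Γ:[p0=F, (p1 → p1)=T, ((p1 ∧ p1) → p1)=T] Δ:[(p0 → p1)=T] refutes=False
  v=10: Γ:[p0=T, (p1 → p1)=T, ((p1 ∧ p1) → p1)=T] Δ:[(p0 → p1)=F] refutes=True  ← countermodel

Result: NO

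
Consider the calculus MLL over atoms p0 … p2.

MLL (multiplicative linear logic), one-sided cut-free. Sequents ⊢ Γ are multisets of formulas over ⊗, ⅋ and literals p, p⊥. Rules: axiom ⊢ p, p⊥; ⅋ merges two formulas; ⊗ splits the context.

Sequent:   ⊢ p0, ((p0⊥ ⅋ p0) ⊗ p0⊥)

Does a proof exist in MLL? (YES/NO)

Derivation trace:
[⊗]  ⊢ p0, ((p0⊥ ⅋ p0) ⊗ p0⊥)
  [⅋]  ⊢ (p0⊥ ⅋ p0)
    [Ax]  ⊢ p0, p0⊥
  [Ax]  ⊢ p0, p0⊥

Result: YES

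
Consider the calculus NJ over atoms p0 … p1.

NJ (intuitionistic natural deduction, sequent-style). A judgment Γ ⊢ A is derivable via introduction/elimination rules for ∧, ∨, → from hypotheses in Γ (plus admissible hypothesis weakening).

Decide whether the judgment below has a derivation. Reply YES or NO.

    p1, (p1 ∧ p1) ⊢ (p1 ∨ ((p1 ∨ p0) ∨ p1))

Derivation (root first):
[Wk] p1, (p1 ∧ p1) ⊢ (p1 ∨ ((p1 ∨ p0) ∨ p1))
  [∨I₂] p1 ⊢ (p1 ∨ ((p1 ∨ p0) ∨ p1))
    [∨I₁] p1 ⊢ ((p1 ∨ p0) ∨ p1)
      [∨I₁] p1 ⊢ (p1 ∨ p0)
        [Ax] p1 ⊢ p1

Result: YES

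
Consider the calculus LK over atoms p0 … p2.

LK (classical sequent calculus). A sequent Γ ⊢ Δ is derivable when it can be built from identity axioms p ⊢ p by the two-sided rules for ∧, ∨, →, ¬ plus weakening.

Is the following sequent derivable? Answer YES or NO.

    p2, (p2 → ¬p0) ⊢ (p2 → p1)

Search for a countermodel by truth-table:
  v=000: Γ:[p2=F, (p2 → ¬p0)=T] Δ:[(p2 → p1)=T] refutes=False
  v=001: Γ:[p2=T, (p2 → ¬p0)=T] Δ:[(p2 → p1)=F] refutes=True  ← countermodel

Result: NO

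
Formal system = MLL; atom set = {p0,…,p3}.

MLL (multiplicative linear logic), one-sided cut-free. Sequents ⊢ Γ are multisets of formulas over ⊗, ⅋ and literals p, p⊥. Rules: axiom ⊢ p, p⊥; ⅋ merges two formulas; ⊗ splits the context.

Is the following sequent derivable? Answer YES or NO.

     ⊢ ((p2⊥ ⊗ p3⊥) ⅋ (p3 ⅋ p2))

Derivation trace:
[⅋]  ⊢ ((p2⊥ ⊗ p3⊥) ⅋ (p3 ⅋ p2))
  [⅋]  ⊢ (p2⊥ ⊗ p3⊥), (p3 ⅋ p2)
    [⊗]  ⊢ p2, p3, (p2⊥ ⊗ p3⊥)
      [Ax]  ⊢ p2, p2⊥
      [Ax]  ⊢ p3, p3⊥

Result: YES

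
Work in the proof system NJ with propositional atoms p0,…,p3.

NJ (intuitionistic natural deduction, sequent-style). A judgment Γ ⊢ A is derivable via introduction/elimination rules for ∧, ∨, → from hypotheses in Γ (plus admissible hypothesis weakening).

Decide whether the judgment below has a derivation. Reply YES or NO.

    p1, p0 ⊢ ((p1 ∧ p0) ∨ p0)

Proof tree:
[∨I₁] p1, p0 ⊢ ((p1 ∧ p0) ∨ p0)
  [∧I] p1, p0 ⊢ (p1 ∧ p0)
    [Ax] p1 ⊢ p1
    [Ax] p0 ⊢ p0

Result: YES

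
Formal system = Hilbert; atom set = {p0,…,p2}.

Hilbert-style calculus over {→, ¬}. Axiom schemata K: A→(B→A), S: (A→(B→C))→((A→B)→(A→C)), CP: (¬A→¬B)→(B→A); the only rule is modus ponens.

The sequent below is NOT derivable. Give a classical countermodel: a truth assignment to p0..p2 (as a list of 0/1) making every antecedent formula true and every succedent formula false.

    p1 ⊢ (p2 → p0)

Truth-table refutation:
  v=000: Γ:[p1=F] Δ:[(p2 → p0)=T] refutes=False
  v=001: Γ:[p1=F] Δ:[(p2 → p0)=F] refutes=False
  v=010: Γ:[p1=T] Δ:[(p2 → p0)=T] refutes=False
  v=011: Γ:[p1=T] Δ:[(p2 → p0)=F] refutes=True  ← countermodel

Result: [0, 1, 1]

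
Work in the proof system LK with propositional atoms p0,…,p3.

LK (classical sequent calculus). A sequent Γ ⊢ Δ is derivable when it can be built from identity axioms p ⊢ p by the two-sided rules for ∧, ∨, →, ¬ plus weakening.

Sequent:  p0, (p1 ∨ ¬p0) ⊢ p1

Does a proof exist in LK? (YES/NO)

Proof tree:
[∨L] p0, (p1 ∨ ¬p0) ⊢ p1
  [Ax] p1 ⊢ p1
  [¬L] p0, ¬p0 ⊢ 
    [Ax] p0 ⊢ p0

Result: YES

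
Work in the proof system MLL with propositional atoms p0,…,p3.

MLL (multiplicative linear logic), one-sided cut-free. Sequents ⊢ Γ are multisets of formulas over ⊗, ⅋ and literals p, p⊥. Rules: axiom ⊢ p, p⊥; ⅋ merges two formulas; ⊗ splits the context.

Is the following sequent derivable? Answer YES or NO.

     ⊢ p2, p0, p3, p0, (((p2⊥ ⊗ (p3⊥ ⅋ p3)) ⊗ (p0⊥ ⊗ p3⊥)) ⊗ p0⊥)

Derivation trace:
[⊗]  ⊢ p2, p0, p3, p0, (((p2⊥ ⊗ (p3⊥ ⅋ p3)) ⊗ (p0⊥ ⊗ p3⊥)) ⊗ p0⊥)
  [⊗]  ⊢ p2, p0, p3, ((p2⊥ ⊗ (p3⊥ ⅋ p3)) ⊗ (p0⊥ ⊗ p3⊥))
    [⊗]  ⊢ p2, (p2⊥ ⊗ (p3⊥ ⅋ p3))
      [Ax]  ⊢ p2, p2⊥
      [⅋]  ⊢ (p3⊥ ⅋ p3)
        [Ax]  ⊢ p3, p3⊥
    [⊗]  ⊢ p0, p3, (p0⊥ ⊗ p3⊥)
      [Ax]  ⊢ p0, p0⊥
      [Ax]  ⊢ p3, p3⊥
  [Ax]  ⊢ p0, p0⊥

Result: YES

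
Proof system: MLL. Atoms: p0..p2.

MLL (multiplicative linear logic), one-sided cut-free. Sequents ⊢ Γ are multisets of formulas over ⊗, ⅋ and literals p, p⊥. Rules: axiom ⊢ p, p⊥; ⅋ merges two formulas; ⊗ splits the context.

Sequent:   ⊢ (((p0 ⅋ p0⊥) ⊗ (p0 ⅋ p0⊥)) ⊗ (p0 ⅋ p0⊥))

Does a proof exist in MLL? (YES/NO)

Proof tree:
[⊗]  ⊢ (((p0 ⅋ p0⊥) ⊗ (p0 ⅋ p0⊥)) ⊗ (p0 ⅋ p0⊥))
  [⊗]  ⊢ ((p0 ⅋ p0⊥) ⊗ (p0 ⅋ p0⊥))
    [⅋]  ⊢ (p0 ⅋ p0⊥)
      [Ax]  ⊢ p0, p0⊥
    [⅋]  ⊢ (p0 ⅋ p0⊥)
      [Ax]  ⊢ p0, p0⊥
  [⅋]  ⊢ (p0 ⅋ p0⊥)
    [Ax]  ⊢ p0, p0⊥

Result: YES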